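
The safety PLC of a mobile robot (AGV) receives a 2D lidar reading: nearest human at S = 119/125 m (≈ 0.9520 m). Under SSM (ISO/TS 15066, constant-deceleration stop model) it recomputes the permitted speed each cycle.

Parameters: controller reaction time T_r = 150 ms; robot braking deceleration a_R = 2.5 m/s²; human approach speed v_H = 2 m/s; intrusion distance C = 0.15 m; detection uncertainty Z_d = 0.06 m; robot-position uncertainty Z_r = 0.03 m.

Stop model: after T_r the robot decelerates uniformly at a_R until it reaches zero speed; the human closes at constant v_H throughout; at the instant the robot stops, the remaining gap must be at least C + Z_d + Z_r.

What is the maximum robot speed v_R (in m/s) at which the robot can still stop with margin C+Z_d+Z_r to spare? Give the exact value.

v_R_max = 2/5 m/s = 0.4000 m/s

quadratic (1/5)·v² + (19/20)·v + (-103/250) = 0
  disc = (19/20)² − 4·(1/5)·(-103/250) = 12321/10000 ; √disc = 111/100
  v_R = (−(19/20) + 111/100) / (2·(1/5)) = 2/5 m/s
check:
stop time T_s = (2/5)/(5/2) = 0.1600 s
robot covers v_R·T_r = 0.4000·0.1500 = 0.0600 m before braking
robot covers 0.4000·0.1600 − ½·2.5000·0.1600² = 0.0320 m while stopping
person approaches 2.0000·(0.1500+0.1600) = 0.6200 m
C+Z_d+Z_r = 0.1500+0.0600+0.0300 = 0.2400 m
sum ≈ 0.0600+0.0320+0.6200+0.2400 ≈ 0.9520 m = S ✓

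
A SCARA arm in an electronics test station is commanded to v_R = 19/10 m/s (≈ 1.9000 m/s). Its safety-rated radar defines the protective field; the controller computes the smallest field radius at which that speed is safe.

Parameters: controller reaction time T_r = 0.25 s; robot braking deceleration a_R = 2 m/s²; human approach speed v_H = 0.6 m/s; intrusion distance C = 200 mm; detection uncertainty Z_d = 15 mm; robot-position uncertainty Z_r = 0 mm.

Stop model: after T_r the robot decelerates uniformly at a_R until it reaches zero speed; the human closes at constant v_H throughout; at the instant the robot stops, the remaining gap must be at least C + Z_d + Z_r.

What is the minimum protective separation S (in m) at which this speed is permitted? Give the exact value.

braking lasts T_s = (19/10)/2 = 0.9500 s
robot in T_r: 1.9000·0.2500 = 0.4750 m
robot covers 1.9000·0.9500 − ½·2.0000·0.9500² = 0.9025 m while stopping
human over T_r+T_s: 0.6000·(0.2500+0.9500) = 0.7200 m
residual clearance needed = 0.2000+0.0150+0.0000 = 0.2150 m
S_min ≈ 0.4750+0.9025+0.7200+0.2150  ⇒  S_min = 37/16 m

S_min = 37/16 m = 2.3125 m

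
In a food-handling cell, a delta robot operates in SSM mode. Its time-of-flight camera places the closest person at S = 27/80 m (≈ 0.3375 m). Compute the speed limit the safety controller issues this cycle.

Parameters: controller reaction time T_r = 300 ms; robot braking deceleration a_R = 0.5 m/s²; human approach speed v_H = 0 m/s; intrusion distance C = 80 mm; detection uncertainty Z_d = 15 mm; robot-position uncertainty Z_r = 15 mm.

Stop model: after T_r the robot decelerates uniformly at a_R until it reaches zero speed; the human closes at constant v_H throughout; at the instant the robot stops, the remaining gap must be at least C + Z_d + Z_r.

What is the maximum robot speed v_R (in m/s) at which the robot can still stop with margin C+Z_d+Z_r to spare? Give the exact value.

at the boundary: (1)·v² + (3/10)·v + (-91/400) = 0
  disc = (3/10)² − 4·(1)·(-91/400) = 1 ; √disc = 1
  v_R = (−(3/10) + 1) / (2·(1)) = 7/20 m/s
check:
T_s = v_R/a_R = (7/20)/(1/2) = 0.7000 s
robot in T_r: 0.3500·0.3000 = 0.1050 m
robot under decel: 0.3500²/(2·0.5000) = 0.1225 m
human closes 0.0000·1.0000 = 0.0000 m
residual clearance needed = 0.0800+0.0150+0.0150 = 0.1100 m
sum ≈ 0.1050+0.1225+0.0000+0.1100 ≈ 0.3375 m = S ✓

v_R_max = 7/20 m/s = 0.3500 m/s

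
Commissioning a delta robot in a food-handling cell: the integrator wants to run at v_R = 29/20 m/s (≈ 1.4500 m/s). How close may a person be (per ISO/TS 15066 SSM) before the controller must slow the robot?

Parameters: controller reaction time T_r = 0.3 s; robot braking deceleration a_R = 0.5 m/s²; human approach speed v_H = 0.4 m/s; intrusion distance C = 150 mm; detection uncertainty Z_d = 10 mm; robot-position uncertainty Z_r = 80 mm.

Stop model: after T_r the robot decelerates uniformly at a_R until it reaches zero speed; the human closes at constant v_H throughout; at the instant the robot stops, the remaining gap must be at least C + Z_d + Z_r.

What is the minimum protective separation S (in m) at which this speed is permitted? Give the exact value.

S_min = 1623/400 m = 4.0575 m

stop time T_s = (29/20)/(1/2) = 2.9000 s
robot covers v_R·T_r = 1.4500·0.3000 = 0.4350 m before braking
braking distance = 1.4500²/(2·0.5000) = 2.1025 m
human closes 0.4000·3.2000 = 1.2800 m
C+Z_d+Z_r = 0.1500+0.0100+0.0800 = 0.2400 m
S_min ≈ 0.4350+2.1025+1.2800+0.2400  ⇒  S_min = 1623/400 m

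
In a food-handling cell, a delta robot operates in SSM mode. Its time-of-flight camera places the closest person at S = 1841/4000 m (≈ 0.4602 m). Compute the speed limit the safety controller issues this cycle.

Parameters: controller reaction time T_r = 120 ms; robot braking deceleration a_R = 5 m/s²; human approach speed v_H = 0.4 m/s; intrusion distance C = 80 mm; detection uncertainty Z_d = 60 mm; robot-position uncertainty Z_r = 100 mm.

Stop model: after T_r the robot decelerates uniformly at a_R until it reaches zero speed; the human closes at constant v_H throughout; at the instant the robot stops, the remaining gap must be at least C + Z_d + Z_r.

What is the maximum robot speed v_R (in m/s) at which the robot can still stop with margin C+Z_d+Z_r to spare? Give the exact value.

quadratic (1/10)·v² + (1/5)·v + (-689/4000) = 0
  disc = (1/5)² − 4·(1/10)·(-689/4000) = 1089/10000 ; √disc = 33/100
  v_R = (−(1/5) + 33/100) / (2·(1/10)) = 13/20 m/s
check:
T_s = v_R/a_R = (13/20)/5 = 0.1300 s
robot covers v_R·T_r = 0.6500·0.1200 = 0.0780 m before braking
braking distance = 0.6500²/(2·5.0000) = 0.0423 m
person approaches 0.4000·(0.1200+0.1300) = 0.1000 m
C+Z_d+Z_r = 0.0800+0.0600+0.1000 = 0.2400 m
sum ≈ 0.0780+0.0423+0.1000+0.2400 ≈ 0.4602 m = S ✓

v_R_max = 13/20 m/s = 0.6500 m/s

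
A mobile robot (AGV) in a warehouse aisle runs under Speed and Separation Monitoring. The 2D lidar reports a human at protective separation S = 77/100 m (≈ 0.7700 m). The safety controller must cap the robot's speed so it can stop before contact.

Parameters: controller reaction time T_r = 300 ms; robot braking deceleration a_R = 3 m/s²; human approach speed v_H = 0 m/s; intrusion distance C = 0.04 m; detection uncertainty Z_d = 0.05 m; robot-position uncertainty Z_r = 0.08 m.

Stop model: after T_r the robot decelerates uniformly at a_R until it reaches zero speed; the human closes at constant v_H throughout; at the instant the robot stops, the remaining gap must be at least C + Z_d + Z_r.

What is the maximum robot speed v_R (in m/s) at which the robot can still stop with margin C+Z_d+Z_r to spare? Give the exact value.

v_R_max = 6/5 m/s = 1.2000 m/s

collect terms ⇒ (1/6)·v_R² + (3/10)·v_R + (-3/5) = 0
  disc = (3/10)² − 4·(1/6)·(-3/5) = 49/100 ; √disc = 7/10
  v_R = (−(3/10) + 7/10) / (2·(1/6)) = 6/5 m/s
check:
T_s = v_R/a_R = (6/5)/3 = 0.4000 s
robot covers v_R·T_r = 1.2000·0.3000 = 0.3600 m before braking
robot under decel: 1.2000²/(2·3.0000) = 0.2400 m
person approaches 0.0000·(0.3000+0.4000) = 0.0000 m
residual clearance needed = 0.0400+0.0500+0.0800 = 0.1700 m
sum ≈ 0.3600+0.2400+0.0000+0.1700 ≈ 0.7700 m = S ✓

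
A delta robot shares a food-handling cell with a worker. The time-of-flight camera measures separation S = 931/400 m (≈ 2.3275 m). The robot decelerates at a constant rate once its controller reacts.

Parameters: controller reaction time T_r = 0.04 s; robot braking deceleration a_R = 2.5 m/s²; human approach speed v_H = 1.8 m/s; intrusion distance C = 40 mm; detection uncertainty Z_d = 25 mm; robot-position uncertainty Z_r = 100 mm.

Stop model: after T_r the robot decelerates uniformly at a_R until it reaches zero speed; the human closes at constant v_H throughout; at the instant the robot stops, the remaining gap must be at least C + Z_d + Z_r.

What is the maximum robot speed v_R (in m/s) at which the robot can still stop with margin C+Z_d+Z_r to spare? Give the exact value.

v_R_max = 37/20 m/s = 1.8500 m/s

quadratic (1/5)·v² + (19/25)·v + (-4181/2000) = 0
  disc = (19/25)² − 4·(1/5)·(-4181/2000) = 9/4 ; √disc = 3/2
  v_R = (−(19/25) + 3/2) / (2·(1/5)) = 37/20 m/s
check:
stop time T_s = (37/20)/(5/2) = 0.7400 s
robot in T_r: 1.8500·0.0400 = 0.0740 m
braking distance = 1.8500²/(2·2.5000) = 0.6845 m
human closes 1.8000·0.7800 = 1.4040 m
C+Z_d+Z_r = 0.0400+0.0250+0.1000 = 0.1650 m
sum ≈ 0.0740+0.6845+1.4040+0.1650 ≈ 2.3275 m = S ✓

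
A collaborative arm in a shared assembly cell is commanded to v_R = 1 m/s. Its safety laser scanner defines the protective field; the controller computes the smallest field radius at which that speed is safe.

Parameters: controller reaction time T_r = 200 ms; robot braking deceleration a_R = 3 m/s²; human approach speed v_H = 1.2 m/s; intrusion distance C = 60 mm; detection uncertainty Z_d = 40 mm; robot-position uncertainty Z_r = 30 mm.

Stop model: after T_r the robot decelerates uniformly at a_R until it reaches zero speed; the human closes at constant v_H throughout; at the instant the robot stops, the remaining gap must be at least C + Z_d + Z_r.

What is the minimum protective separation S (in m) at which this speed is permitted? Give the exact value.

braking lasts T_s = 1/3 = 0.3333 s
reaction-phase robot travel = 1.0000·0.2000 = 0.2000 m
robot covers 1.0000·0.3333 − ½·3.0000·0.3333² = 0.1667 m while stopping
person approaches 1.2000·(0.2000+0.3333) = 0.6400 m
residual clearance needed = 0.0600+0.0400+0.0300 = 0.1300 m
S_min ≈ 0.2000+0.1667+0.6400+0.1300  ⇒  S_min = 341/300 m

S_min = 341/300 m = 1.1367 m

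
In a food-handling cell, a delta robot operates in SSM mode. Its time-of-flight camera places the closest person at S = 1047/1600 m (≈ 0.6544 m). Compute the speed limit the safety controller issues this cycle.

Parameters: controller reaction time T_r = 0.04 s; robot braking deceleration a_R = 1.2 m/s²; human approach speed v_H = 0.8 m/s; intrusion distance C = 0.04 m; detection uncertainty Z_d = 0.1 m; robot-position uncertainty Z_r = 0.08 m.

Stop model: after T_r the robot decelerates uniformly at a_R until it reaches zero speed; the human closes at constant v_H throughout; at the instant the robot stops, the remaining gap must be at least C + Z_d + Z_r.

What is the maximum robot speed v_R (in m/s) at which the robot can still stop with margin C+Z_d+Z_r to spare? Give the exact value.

v_R_max = 9/20 m/s = 0.4500 m/s

quadratic (5/12)·v² + (53/75)·v + (-3219/8000) = 0
  disc = (53/75)² − 4·(5/12)·(-3219/8000) = 421201/360000 ; √disc = 649/600
  v_R = (−(53/75) + 649/600) / (2·(5/12)) = 9/20 m/s
check:
T_s = v_R/a_R = (9/20)/(6/5) = 0.3750 s
robot in T_r: 0.4500·0.0400 = 0.0180 m
robot covers 0.4500·0.3750 − ½·1.2000·0.3750² = 0.0844 m while stopping
person approaches 0.8000·(0.0400+0.3750) = 0.3320 m
residual clearance needed = 0.0400+0.1000+0.0800 = 0.2200 m
sum ≈ 0.0180+0.0844+0.3320+0.2200 ≈ 0.6544 m = S ✓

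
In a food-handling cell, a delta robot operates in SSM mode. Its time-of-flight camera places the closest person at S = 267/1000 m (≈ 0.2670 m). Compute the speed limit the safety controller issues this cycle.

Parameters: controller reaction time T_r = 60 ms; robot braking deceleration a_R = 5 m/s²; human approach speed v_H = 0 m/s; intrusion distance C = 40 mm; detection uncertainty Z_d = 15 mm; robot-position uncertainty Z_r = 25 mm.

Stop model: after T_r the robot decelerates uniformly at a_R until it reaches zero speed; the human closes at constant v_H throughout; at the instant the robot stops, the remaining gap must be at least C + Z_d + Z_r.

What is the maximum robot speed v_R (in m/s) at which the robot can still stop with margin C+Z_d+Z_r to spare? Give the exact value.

collect terms ⇒ (1/10)·v_R² + (3/50)·v_R + (-187/1000) = 0
  disc = (3/50)² − 4·(1/10)·(-187/1000) = 49/625 ; √disc = 7/25
  v_R = (−(3/50) + 7/25) / (2·(1/10)) = 11/10 m/s
check:
braking lasts T_s = (11/10)/5 = 0.2200 s
reaction-phase robot travel = 1.1000·0.0600 = 0.0660 m
robot covers 1.1000·0.2200 − ½·5.0000·0.2200² = 0.1210 m while stopping
human over T_r+T_s: 0.0000·(0.0600+0.2200) = 0.0000 m
C+Z_d+Z_r = 0.0400+0.0150+0.0250 = 0.0800 m
sum ≈ 0.0660+0.1210+0.0000+0.0800 ≈ 0.2670 m = S ✓

v_R_max = 11/10 m/s = 1.1000 m/s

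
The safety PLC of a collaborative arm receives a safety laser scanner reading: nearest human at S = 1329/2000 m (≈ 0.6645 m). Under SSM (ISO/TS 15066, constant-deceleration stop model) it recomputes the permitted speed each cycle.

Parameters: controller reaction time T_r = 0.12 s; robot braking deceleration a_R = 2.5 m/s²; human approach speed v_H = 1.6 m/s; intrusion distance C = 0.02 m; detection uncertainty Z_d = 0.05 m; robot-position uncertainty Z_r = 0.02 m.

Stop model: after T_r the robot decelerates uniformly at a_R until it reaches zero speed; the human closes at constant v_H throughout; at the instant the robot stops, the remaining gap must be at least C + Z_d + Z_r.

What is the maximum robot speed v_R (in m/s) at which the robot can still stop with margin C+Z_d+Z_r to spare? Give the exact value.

collect terms ⇒ (1/5)·v_R² + (19/25)·v_R + (-153/400) = 0
  disc = (19/25)² − 4·(1/5)·(-153/400) = 2209/2500 ; √disc = 47/50
  v_R = (−(19/25) + 47/50) / (2·(1/5)) = 9/20 m/s
check:
stop time T_s = (9/20)/(5/2) = 0.1800 s
robot covers v_R·T_r = 0.4500·0.1200 = 0.0540 m before braking
braking distance = 0.4500²/(2·2.5000) = 0.0405 m
person approaches 1.6000·(0.1200+0.1800) = 0.4800 m
margins: 0.0200+0.0500+0.0200 = 0.0900 m
sum ≈ 0.0540+0.0405+0.4800+0.0900 ≈ 0.6645 m = S ✓

v_R_max = 9/20 m/s = 0.4500 m/s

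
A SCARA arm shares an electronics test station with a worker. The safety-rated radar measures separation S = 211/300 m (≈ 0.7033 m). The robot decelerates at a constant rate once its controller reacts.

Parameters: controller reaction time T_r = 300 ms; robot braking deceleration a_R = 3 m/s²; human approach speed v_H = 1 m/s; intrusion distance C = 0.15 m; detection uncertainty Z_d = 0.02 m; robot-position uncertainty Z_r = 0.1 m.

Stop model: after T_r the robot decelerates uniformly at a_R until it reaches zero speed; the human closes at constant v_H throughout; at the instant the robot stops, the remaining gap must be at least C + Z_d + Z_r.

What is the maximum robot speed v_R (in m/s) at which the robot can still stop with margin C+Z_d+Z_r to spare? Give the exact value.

v_R_max = 1/5 m/s = 0.2000 m/s

quadratic (1/6)·v² + (19/30)·v + (-2/15) = 0
  disc = (19/30)² − 4·(1/6)·(-2/15) = 49/100 ; √disc = 7/10
  v_R = (−(19/30) + 7/10) / (2·(1/6)) = 1/5 m/s
check:
braking lasts T_s = (1/5)/3 = 0.0667 s
reaction-phase robot travel = 0.2000·0.3000 = 0.0600 m
robot under decel: 0.2000²/(2·3.0000) = 0.0067 m
human closes 1.0000·0.3667 = 0.3667 m
residual clearance needed = 0.1500+0.0200+0.1000 = 0.2700 m
sum ≈ 0.0600+0.0067+0.3667+0.2700 ≈ 0.7033 m = S ✓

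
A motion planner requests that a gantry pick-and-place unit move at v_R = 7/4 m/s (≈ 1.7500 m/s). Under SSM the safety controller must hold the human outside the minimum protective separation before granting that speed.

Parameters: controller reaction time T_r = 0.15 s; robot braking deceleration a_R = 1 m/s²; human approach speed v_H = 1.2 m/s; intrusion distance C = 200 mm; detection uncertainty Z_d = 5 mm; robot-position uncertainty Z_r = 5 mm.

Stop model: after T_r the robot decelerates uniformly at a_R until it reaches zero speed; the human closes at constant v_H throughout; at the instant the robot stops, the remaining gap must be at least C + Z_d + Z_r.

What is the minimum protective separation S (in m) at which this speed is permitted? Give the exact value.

S_min = 3427/800 m = 4.2838 m

braking lasts T_s = (7/4)/1 = 1.7500 s
robot covers v_R·T_r = 1.7500·0.1500 = 0.2625 m before braking
braking distance = 1.7500²/(2·1.0000) = 1.5312 m
person approaches 1.2000·(0.1500+1.7500) = 2.2800 m
margins: 0.2000+0.0050+0.0050 = 0.2100 m
S_min ≈ 0.2625+1.5312+2.2800+0.2100  ⇒  S_min = 3427/800 m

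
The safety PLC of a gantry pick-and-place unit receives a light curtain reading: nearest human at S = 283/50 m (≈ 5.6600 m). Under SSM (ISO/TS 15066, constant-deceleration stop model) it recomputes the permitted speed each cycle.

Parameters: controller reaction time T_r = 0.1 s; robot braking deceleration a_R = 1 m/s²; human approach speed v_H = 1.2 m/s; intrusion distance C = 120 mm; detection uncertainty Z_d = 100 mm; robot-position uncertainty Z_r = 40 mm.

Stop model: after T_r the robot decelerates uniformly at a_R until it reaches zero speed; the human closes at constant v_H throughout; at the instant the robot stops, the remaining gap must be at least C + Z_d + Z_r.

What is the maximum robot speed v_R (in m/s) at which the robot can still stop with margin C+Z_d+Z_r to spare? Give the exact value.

v_R_max = 11/5 m/s = 2.2000 m/s

quadratic (1/2)·v² + (13/10)·v + (-132/25) = 0
  disc = (13/10)² − 4·(1/2)·(-132/25) = 49/4 ; √disc = 7/2
  v_R = (−(13/10) + 7/2) / (2·(1/2)) = 11/5 m/s
check:
braking lasts T_s = (11/5)/1 = 2.2000 s
robot covers v_R·T_r = 2.2000·0.1000 = 0.2200 m before braking
braking distance = 2.2000²/(2·1.0000) = 2.4200 m
human closes 1.2000·2.3000 = 2.7600 m
C+Z_d+Z_r = 0.1200+0.1000+0.0400 = 0.2600 m
sum ≈ 0.2200+2.4200+2.7600+0.2600 ≈ 5.6600 m = S ✓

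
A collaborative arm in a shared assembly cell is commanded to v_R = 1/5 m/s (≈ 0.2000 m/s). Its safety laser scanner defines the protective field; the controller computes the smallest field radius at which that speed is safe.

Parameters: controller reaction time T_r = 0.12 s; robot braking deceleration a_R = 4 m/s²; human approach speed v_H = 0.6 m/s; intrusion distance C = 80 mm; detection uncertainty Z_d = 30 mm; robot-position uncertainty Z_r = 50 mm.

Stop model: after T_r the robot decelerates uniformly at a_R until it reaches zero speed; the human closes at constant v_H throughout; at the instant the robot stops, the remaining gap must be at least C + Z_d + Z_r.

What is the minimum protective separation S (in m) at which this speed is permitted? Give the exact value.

S_min = 291/1000 m = 0.2910 m

T_s = v_R/a_R = (1/5)/4 = 0.0500 s
robot in T_r: 0.2000·0.1200 = 0.0240 m
robot under decel: 0.2000²/(2·4.0000) = 0.0050 m
person approaches 0.6000·(0.1200+0.0500) = 0.1020 m
residual clearance needed = 0.0800+0.0300+0.0500 = 0.1600 m
S_min ≈ 0.0240+0.0050+0.1020+0.1600  ⇒  S_min = 291/1000 m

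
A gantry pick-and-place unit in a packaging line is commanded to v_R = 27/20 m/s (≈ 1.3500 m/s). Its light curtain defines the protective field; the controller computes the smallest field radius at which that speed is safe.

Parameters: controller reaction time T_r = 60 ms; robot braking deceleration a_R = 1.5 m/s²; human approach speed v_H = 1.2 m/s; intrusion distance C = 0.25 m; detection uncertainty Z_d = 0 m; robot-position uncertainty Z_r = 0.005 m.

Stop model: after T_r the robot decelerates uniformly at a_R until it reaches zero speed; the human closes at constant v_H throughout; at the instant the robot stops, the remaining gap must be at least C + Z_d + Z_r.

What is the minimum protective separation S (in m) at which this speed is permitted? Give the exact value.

S_min = 4191/2000 m = 2.0955 m

braking lasts T_s = (27/20)/(3/2) = 0.9000 s
robot in T_r: 1.3500·0.0600 = 0.0810 m
robot covers 1.3500·0.9000 − ½·1.5000·0.9000² = 0.6075 m while stopping
person approaches 1.2000·(0.0600+0.9000) = 1.1520 m
residual clearance needed = 0.2500+0.0000+0.0050 = 0.2550 m
S_min ≈ 0.0810+0.6075+1.1520+0.2550  ⇒  S_min = 4191/2000 m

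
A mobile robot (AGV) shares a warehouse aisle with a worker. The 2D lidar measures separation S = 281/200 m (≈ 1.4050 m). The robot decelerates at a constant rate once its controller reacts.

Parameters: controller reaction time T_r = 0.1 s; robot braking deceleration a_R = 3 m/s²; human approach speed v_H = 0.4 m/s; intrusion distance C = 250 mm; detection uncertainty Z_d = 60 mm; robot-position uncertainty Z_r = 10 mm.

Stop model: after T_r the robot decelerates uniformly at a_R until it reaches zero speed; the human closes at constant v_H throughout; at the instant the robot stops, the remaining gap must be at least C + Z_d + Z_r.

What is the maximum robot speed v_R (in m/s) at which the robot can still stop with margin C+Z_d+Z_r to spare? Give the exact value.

v_R_max = 19/10 m/s = 1.9000 m/s

collect terms ⇒ (1/6)·v_R² + (7/30)·v_R + (-209/200) = 0
  disc = (7/30)² − 4·(1/6)·(-209/200) = 169/225 ; √disc = 13/15
  v_R = (−(7/30) + 13/15) / (2·(1/6)) = 19/10 m/s
check:
T_s = v_R/a_R = (19/10)/3 = 0.6333 s
reaction-phase robot travel = 1.9000·0.1000 = 0.1900 m
braking distance = 1.9000²/(2·3.0000) = 0.6017 m
human closes 0.4000·0.7333 = 0.2933 m
margins: 0.2500+0.0600+0.0100 = 0.3200 m
sum ≈ 0.1900+0.6017+0.2933+0.3200 ≈ 1.4050 m = S ✓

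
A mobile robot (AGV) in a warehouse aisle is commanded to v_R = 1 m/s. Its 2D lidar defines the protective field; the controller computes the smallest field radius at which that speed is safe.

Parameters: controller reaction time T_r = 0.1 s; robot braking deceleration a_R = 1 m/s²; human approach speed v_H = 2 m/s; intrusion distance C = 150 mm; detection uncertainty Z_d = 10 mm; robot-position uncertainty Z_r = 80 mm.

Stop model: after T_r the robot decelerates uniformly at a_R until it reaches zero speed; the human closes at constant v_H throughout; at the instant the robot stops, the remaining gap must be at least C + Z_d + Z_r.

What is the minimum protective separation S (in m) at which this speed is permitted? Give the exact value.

S_min = 76/25 m = 3.0400 m

stop time T_s = 1/1 = 1.0000 s
robot in T_r: 1.0000·0.1000 = 0.1000 m
robot covers 1.0000·1.0000 − ½·1.0000·1.0000² = 0.5000 m while stopping
person approaches 2.0000·(0.1000+1.0000) = 2.2000 m
margins: 0.1500+0.0100+0.0800 = 0.2400 m
S_min ≈ 0.1000+0.5000+2.2000+0.2400  ⇒  S_min = 76/25 m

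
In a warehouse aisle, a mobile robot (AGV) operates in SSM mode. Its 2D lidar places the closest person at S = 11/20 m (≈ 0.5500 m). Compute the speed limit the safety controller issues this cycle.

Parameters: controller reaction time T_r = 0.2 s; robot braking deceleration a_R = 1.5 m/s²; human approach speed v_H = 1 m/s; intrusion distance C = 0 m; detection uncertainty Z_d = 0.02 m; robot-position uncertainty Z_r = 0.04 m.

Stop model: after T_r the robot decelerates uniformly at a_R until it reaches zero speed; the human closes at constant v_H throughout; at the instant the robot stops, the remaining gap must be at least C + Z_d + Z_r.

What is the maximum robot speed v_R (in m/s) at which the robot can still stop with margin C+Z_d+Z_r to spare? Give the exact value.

v_R_max = 3/10 m/s = 0.3000 m/s

at the boundary: (1/3)·v² + (13/15)·v + (-29/100) = 0
  disc = (13/15)² − 4·(1/3)·(-29/100) = 256/225 ; √disc = 16/15
  v_R = (−(13/15) + 16/15) / (2·(1/3)) = 3/10 m/s
check:
T_s = v_R/a_R = (3/10)/(3/2) = 0.2000 s
robot in T_r: 0.3000·0.2000 = 0.0600 m
braking distance = 0.3000²/(2·1.5000) = 0.0300 m
person approaches 1.0000·(0.2000+0.2000) = 0.4000 m
margins: 0.0000+0.0200+0.0400 = 0.0600 m
sum ≈ 0.0600+0.0300+0.4000+0.0600 ≈ 0.5500 m = S ✓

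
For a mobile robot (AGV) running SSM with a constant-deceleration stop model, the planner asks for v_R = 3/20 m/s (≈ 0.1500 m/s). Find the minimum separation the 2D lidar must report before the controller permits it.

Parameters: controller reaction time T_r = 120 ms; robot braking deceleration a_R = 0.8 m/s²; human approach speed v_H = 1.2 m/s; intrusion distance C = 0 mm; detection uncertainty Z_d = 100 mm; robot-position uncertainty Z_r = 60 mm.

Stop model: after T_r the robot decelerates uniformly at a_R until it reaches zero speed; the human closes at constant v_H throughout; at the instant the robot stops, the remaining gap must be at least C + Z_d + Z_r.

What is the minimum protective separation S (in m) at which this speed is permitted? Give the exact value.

S_min = 8977/16000 m = 0.5611 m

braking lasts T_s = (3/20)/(4/5) = 0.1875 s
robot in T_r: 0.1500·0.1200 = 0.0180 m
robot covers 0.1500·0.1875 − ½·0.8000·0.1875² = 0.0141 m while stopping
human over T_r+T_s: 1.2000·(0.1200+0.1875) = 0.3690 m
margins: 0.0000+0.1000+0.0600 = 0.1600 m
S_min ≈ 0.0180+0.0141+0.3690+0.1600  ⇒  S_min = 8977/16000 m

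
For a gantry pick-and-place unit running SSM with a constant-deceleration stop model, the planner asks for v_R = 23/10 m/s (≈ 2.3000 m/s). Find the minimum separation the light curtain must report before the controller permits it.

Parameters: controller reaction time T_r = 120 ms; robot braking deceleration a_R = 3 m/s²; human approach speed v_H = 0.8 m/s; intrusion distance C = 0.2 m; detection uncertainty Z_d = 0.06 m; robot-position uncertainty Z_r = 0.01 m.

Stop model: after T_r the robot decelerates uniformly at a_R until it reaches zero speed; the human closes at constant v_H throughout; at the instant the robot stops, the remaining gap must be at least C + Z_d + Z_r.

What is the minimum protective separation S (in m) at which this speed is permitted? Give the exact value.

S_min = 2137/1000 m = 2.1370 m

braking lasts T_s = (23/10)/3 = 0.7667 s
reaction-phase robot travel = 2.3000·0.1200 = 0.2760 m
robot covers 2.3000·0.7667 − ½·3.0000·0.7667² = 0.8817 m while stopping
human over T_r+T_s: 0.8000·(0.1200+0.7667) = 0.7093 m
residual clearance needed = 0.2000+0.0600+0.0100 = 0.2700 m
S_min ≈ 0.2760+0.8817+0.7093+0.2700  ⇒  S_min = 2137/1000 m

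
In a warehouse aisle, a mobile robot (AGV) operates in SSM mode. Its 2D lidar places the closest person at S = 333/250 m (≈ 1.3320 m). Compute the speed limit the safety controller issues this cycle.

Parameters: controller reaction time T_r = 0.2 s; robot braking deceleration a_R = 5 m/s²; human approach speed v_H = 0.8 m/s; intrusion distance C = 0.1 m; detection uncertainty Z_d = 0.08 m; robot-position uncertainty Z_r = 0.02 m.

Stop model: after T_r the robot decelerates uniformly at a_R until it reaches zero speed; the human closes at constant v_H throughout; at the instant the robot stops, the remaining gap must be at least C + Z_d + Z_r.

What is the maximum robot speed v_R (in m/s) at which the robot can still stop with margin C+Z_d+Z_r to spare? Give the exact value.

v_R_max = 9/5 m/s = 1.8000 m/s

collect terms ⇒ (1/10)·v_R² + (9/25)·v_R + (-243/250) = 0
  disc = (9/25)² − 4·(1/10)·(-243/250) = 324/625 ; √disc = 18/25
  v_R = (−(9/25) + 18/25) / (2·(1/10)) = 9/5 m/s
check:
stop time T_s = (9/5)/5 = 0.3600 s
reaction-phase robot travel = 1.8000·0.2000 = 0.3600 m
robot covers 1.8000·0.3600 − ½·5.0000·0.3600² = 0.3240 m while stopping
human over T_r+T_s: 0.8000·(0.2000+0.3600) = 0.4480 m
margins: 0.1000+0.0800+0.0200 = 0.2000 m
sum ≈ 0.3600+0.3240+0.4480+0.2000 ≈ 1.3320 m = S ✓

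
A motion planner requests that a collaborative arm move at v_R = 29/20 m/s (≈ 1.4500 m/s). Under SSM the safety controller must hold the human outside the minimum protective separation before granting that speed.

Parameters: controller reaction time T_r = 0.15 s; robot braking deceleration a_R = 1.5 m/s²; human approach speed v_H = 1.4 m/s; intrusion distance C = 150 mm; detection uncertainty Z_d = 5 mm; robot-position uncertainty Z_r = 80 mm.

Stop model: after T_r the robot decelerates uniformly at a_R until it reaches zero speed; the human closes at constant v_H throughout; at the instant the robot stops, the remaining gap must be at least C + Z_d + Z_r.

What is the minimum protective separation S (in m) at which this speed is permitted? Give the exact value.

stop time T_s = (29/20)/(3/2) = 0.9667 s
robot in T_r: 1.4500·0.1500 = 0.2175 m
robot under decel: 1.4500²/(2·1.5000) = 0.7008 m
person approaches 1.4000·(0.1500+0.9667) = 1.5633 m
margins: 0.1500+0.0050+0.0800 = 0.2350 m
S_min ≈ 0.2175+0.7008+1.5633+0.2350  ⇒  S_min = 163/60 m

S_min = 163/60 m = 2.7167 m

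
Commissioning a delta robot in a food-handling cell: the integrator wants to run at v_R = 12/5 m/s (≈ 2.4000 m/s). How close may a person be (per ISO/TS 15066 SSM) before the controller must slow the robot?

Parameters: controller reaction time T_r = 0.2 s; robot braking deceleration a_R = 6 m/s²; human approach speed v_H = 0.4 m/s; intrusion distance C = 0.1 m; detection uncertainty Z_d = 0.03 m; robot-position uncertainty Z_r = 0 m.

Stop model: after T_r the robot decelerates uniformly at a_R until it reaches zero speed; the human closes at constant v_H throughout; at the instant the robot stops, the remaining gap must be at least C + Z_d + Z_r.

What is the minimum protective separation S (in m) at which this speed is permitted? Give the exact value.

braking lasts T_s = (12/5)/6 = 0.4000 s
robot in T_r: 2.4000·0.2000 = 0.4800 m
robot covers 2.4000·0.4000 − ½·6.0000·0.4000² = 0.4800 m while stopping
person approaches 0.4000·(0.2000+0.4000) = 0.2400 m
C+Z_d+Z_r = 0.1000+0.0300+0.0000 = 0.1300 m
S_min ≈ 0.4800+0.4800+0.2400+0.1300  ⇒  S_min = 133/100 m

S_min = 133/100 m = 1.3300 m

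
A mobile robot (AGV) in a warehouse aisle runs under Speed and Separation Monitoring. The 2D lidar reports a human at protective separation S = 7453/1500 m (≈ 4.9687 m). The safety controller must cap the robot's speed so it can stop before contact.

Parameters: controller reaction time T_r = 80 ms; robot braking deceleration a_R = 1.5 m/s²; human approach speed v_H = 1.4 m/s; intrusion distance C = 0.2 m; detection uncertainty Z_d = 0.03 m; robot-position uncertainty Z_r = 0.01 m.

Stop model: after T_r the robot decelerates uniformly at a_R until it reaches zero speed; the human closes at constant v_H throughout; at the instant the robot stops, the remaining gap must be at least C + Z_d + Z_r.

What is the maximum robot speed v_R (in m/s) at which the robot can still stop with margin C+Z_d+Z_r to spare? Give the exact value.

v_R_max = 5/2 m/s = 2.5000 m/s

at the boundary: (1/3)·v² + (76/75)·v + (-277/60) = 0
  disc = (76/75)² − 4·(1/3)·(-277/60) = 4489/625 ; √disc = 67/25
  v_R = (−(76/75) + 67/25) / (2·(1/3)) = 5/2 m/s
check:
T_s = v_R/a_R = (5/2)/(3/2) = 1.6667 s
robot covers v_R·T_r = 2.5000·0.0800 = 0.2000 m before braking
braking distance = 2.5000²/(2·1.5000) = 2.0833 m
human closes 1.4000·1.7467 = 2.4453 m
margins: 0.2000+0.0300+0.0100 = 0.2400 m
sum ≈ 0.2000+2.0833+2.4453+0.2400 ≈ 4.9687 m = S ✓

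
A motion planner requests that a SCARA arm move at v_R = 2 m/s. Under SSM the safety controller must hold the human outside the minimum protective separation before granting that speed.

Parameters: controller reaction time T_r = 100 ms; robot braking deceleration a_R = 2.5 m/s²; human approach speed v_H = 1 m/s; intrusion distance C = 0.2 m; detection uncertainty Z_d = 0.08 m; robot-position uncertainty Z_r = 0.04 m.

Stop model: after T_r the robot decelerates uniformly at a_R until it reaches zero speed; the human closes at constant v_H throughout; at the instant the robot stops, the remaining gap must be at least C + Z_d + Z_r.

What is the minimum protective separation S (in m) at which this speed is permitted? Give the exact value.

stop time T_s = 2/(5/2) = 0.8000 s
reaction-phase robot travel = 2.0000·0.1000 = 0.2000 m
braking distance = 2.0000²/(2·2.5000) = 0.8000 m
human closes 1.0000·0.9000 = 0.9000 m
margins: 0.2000+0.0800+0.0400 = 0.3200 m
S_min ≈ 0.2000+0.8000+0.9000+0.3200  ⇒  S_min = 111/50 m

S_min = 111/50 m = 2.2200 m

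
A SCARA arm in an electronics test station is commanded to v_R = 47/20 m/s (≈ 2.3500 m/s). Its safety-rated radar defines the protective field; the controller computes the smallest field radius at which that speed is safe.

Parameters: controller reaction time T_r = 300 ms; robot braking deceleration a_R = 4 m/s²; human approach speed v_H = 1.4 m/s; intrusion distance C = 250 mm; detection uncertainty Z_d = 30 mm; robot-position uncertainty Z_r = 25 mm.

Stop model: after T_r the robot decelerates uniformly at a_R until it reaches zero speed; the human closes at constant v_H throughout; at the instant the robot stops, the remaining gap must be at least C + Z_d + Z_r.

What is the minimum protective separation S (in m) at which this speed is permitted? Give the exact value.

S_min = 9417/3200 m = 2.9428 m

stop time T_s = (47/20)/4 = 0.5875 s
robot in T_r: 2.3500·0.3000 = 0.7050 m
braking distance = 2.3500²/(2·4.0000) = 0.6903 m
person approaches 1.4000·(0.3000+0.5875) = 1.2425 m
residual clearance needed = 0.2500+0.0300+0.0250 = 0.3050 m
S_min ≈ 0.7050+0.6903+1.2425+0.3050  ⇒  S_min = 9417/3200 m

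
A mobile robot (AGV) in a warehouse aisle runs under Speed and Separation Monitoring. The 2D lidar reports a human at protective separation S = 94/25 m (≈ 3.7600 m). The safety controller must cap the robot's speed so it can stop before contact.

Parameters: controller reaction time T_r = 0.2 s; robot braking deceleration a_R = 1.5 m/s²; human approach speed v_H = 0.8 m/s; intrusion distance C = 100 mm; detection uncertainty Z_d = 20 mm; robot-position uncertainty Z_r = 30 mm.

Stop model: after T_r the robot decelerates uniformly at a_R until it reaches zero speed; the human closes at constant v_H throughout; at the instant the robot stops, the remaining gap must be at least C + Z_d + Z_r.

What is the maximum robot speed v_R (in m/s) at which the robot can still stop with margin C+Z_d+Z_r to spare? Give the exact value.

at the boundary: (1/3)·v² + (11/15)·v + (-69/20) = 0
  disc = (11/15)² − 4·(1/3)·(-69/20) = 1156/225 ; √disc = 34/15
  v_R = (−(11/15) + 34/15) / (2·(1/3)) = 23/10 m/s
check:
stop time T_s = (23/10)/(3/2) = 1.5333 s
robot covers v_R·T_r = 2.3000·0.2000 = 0.4600 m before braking
robot covers 2.3000·1.5333 − ½·1.5000·1.5333² = 1.7633 m while stopping
human closes 0.8000·1.7333 = 1.3867 m
residual clearance needed = 0.1000+0.0200+0.0300 = 0.1500 m
sum ≈ 0.4600+1.7633+1.3867+0.1500 ≈ 3.7600 m = S ✓

v_R_max = 23/10 m/s = 2.3000 m/s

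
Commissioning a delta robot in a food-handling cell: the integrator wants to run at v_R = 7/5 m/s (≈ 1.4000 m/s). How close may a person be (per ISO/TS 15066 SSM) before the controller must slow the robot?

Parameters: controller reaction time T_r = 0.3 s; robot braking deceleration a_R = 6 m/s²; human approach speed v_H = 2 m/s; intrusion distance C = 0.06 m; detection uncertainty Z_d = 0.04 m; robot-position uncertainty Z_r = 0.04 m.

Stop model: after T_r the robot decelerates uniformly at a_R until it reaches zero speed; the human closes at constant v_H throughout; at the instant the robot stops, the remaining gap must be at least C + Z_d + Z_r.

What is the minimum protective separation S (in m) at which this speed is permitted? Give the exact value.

stop time T_s = (7/5)/6 = 0.2333 s
robot covers v_R·T_r = 1.4000·0.3000 = 0.4200 m before braking
robot under decel: 1.4000²/(2·6.0000) = 0.1633 m
human closes 2.0000·0.5333 = 1.0667 m
residual clearance needed = 0.0600+0.0400+0.0400 = 0.1400 m
S_min ≈ 0.4200+0.1633+1.0667+0.1400  ⇒  S_min = 179/100 m

S_min = 179/100 m = 1.7900 m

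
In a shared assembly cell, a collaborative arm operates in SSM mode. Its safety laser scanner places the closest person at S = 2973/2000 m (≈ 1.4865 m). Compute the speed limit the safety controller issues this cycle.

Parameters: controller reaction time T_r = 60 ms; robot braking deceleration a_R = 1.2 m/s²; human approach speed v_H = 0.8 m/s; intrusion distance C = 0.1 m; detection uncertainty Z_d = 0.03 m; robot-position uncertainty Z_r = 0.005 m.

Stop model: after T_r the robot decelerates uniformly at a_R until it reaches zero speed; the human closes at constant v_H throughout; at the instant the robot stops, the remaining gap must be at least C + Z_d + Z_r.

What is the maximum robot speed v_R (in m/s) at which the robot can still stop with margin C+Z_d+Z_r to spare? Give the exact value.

collect terms ⇒ (5/12)·v_R² + (109/150)·v_R + (-2607/2000) = 0
  disc = (109/150)² − 4·(5/12)·(-2607/2000) = 243049/90000 ; √disc = 493/300
  v_R = (−(109/150) + 493/300) / (2·(5/12)) = 11/10 m/s
check:
braking lasts T_s = (11/10)/(6/5) = 0.9167 s
robot in T_r: 1.1000·0.0600 = 0.0660 m
robot under decel: 1.1000²/(2·1.2000) = 0.5042 m
human over T_r+T_s: 0.8000·(0.0600+0.9167) = 0.7813 m
margins: 0.1000+0.0300+0.0050 = 0.1350 m
sum ≈ 0.0660+0.5042+0.7813+0.1350 ≈ 1.4865 m = S ✓

v_R_max = 11/10 m/s = 1.1000 m/s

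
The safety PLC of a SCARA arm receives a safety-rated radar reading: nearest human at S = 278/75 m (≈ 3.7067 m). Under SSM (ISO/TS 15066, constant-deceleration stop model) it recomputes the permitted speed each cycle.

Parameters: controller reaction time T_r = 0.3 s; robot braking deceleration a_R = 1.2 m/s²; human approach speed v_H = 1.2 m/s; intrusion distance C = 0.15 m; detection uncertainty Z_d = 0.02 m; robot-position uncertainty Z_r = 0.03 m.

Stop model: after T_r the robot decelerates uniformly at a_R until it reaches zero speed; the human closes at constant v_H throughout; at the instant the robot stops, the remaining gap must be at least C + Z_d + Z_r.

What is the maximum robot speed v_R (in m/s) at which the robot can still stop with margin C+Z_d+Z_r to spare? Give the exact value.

v_R_max = 8/5 m/s = 1.6000 m/s

at the boundary: (5/12)·v² + (13/10)·v + (-236/75) = 0
  disc = (13/10)² − 4·(5/12)·(-236/75) = 6241/900 ; √disc = 79/30
  v_R = (−(13/10) + 79/30) / (2·(5/12)) = 8/5 m/s
check:
T_s = v_R/a_R = (8/5)/(6/5) = 1.3333 s
robot covers v_R·T_r = 1.6000·0.3000 = 0.4800 m before braking
robot covers 1.6000·1.3333 − ½·1.2000·1.3333² = 1.0667 m while stopping
human over T_r+T_s: 1.2000·(0.3000+1.3333) = 1.9600 m
C+Z_d+Z_r = 0.1500+0.0200+0.0300 = 0.2000 m
sum ≈ 0.4800+1.0667+1.9600+0.2000 ≈ 3.7067 m = S ✓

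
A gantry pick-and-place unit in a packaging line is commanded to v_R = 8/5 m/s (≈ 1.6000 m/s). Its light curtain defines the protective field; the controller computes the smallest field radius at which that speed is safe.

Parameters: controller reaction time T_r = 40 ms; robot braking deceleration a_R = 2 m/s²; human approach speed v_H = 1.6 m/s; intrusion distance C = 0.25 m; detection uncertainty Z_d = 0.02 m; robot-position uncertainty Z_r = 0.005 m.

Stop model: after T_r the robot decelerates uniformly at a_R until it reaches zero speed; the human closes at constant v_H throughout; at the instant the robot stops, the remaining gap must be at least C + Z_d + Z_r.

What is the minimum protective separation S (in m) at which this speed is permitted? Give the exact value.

stop time T_s = (8/5)/2 = 0.8000 s
robot covers v_R·T_r = 1.6000·0.0400 = 0.0640 m before braking
braking distance = 1.6000²/(2·2.0000) = 0.6400 m
human closes 1.6000·0.8400 = 1.3440 m
margins: 0.2500+0.0200+0.0050 = 0.2750 m
S_min ≈ 0.0640+0.6400+1.3440+0.2750  ⇒  S_min = 2323/1000 m

S_min = 2323/1000 m = 2.3230 m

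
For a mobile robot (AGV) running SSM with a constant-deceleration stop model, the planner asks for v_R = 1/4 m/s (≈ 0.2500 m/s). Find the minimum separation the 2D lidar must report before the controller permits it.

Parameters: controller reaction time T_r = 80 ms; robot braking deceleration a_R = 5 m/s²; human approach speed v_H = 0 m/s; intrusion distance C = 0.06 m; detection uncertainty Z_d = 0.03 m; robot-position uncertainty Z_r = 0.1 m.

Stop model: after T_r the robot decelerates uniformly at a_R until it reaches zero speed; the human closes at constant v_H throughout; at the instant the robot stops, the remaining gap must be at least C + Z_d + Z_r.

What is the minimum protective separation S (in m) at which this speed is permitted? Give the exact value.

braking lasts T_s = (1/4)/5 = 0.0500 s
robot in T_r: 0.2500·0.0800 = 0.0200 m
braking distance = 0.2500²/(2·5.0000) = 0.0063 m
human closes 0.0000·0.1300 = 0.0000 m
C+Z_d+Z_r = 0.0600+0.0300+0.1000 = 0.1900 m
S_min ≈ 0.0200+0.0063+0.0000+0.1900  ⇒  S_min = 173/800 m

S_min = 173/800 m = 0.2162 m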